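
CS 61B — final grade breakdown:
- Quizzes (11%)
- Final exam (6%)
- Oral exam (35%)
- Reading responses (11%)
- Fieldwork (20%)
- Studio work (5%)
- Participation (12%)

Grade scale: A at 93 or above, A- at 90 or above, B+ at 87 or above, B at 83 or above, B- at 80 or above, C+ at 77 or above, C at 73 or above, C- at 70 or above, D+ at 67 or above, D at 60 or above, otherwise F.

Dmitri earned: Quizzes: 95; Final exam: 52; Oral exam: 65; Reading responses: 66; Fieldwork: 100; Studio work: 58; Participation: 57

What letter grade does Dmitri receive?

C

Weighted total:
  Quizzes 95 × 0.11 = 10.45
  Final exam 52 × 0.06 = 3.12
  Oral exam 65 × 0.35 = 22.75
  Reading responses 66 × 0.11 = 7.26
  Fieldwork 100 × 0.2 = 20
  Studio work 58 × 0.05 = 2.9
  Participation 57 × 0.12 = 6.84
Sum = 73.32
73.32 is ≥ 73 and < 77 → C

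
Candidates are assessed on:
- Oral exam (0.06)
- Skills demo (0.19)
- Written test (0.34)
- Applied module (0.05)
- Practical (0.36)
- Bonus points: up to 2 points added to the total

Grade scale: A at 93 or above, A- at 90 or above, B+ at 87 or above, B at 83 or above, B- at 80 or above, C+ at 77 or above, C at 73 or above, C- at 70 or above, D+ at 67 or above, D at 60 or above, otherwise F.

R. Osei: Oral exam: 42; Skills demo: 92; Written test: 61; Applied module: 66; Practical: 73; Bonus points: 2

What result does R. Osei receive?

Weighted total:
  Oral exam 42 × 0.06 = 2.52
  Skills demo 92 × 0.19 = 17.48
  Written test 61 × 0.34 = 20.74
  Applied module 66 × 0.05 = 3.3
  Practical 73 × 0.36 = 26.28
Sum = 70.32
Bonus points: 70.32 + 2 = 72.32
72.32 is ≥ 70 and < 73 → C-

C-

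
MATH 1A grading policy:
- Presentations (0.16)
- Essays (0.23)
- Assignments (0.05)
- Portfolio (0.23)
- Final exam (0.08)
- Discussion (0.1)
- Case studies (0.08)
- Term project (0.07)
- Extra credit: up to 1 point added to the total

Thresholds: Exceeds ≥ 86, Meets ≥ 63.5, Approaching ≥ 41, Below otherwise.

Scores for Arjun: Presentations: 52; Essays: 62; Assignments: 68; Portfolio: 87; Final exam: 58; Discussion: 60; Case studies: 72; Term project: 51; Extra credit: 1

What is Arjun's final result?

Meets

Weighted total:
  Presentations 52 × 0.16 = 8.32
  Essays 62 × 0.23 = 14.26
  Assignments 68 × 0.05 = 3.4
  Portfolio 87 × 0.23 = 20.01
  Final exam 58 × 0.08 = 4.64
  Discussion 60 × 0.1 = 6
  Case studies 72 × 0.08 = 5.76
  Term project 51 × 0.07 = 3.57
Sum = 65.96
Extra credit: 65.96 + 1 = 66.96
66.96 is ≥ 63.5 and < 86 → Meets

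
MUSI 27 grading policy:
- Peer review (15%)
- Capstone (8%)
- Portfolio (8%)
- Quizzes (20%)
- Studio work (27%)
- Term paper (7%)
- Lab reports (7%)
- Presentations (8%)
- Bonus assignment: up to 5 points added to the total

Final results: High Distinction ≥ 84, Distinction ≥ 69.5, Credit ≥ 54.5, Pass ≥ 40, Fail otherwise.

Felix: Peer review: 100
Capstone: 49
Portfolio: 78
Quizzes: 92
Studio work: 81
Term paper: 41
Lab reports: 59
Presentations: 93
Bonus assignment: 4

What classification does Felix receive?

Weighted total:
  Peer review 100 × 0.15 = 15
  Capstone 49 × 0.08 = 3.92
  Portfolio 78 × 0.08 = 6.24
  Quizzes 92 × 0.2 = 18.4
  Studio work 81 × 0.27 = 21.87
  Term paper 41 × 0.07 = 2.87
  Lab reports 59 × 0.07 = 4.13
  Presentations 93 × 0.08 = 7.44
Sum = 79.87
Bonus assignment: 79.87 + 4 = 83.87
83.87 is ≥ 69.5 and < 84 → Distinction

Distinction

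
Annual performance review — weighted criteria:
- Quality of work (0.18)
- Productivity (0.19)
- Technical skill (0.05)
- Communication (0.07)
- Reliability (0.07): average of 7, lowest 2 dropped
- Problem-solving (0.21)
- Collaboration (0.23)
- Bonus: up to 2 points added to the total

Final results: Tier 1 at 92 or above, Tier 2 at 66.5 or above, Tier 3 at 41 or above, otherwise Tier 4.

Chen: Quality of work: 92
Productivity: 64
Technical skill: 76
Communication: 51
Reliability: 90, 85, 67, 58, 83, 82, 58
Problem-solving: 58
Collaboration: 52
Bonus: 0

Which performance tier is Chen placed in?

Reliability: drop 58, 58 → average of remaining 5 = 407/5 = 81.4
Weighted total:
  Quality of work 92 × 0.18 = 16.56
  Productivity 64 × 0.19 = 12.16
  Technical skill 76 × 0.05 = 3.8
  Communication 51 × 0.07 = 3.57
  Reliability 81.4 × 0.07 = 5.698
  Problem-solving 58 × 0.21 = 12.18
  Collaboration 52 × 0.23 = 11.96
Sum = 65.928
Bonus: 65.928 + 0 = 65.928
65.928 is ≥ 41 and < 66.5 → Tier 3

Tier 3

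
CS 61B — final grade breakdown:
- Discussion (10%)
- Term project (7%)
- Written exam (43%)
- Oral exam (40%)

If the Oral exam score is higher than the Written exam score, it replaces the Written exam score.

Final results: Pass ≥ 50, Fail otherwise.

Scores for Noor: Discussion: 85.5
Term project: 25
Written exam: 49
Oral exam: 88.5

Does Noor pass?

Pass

Oral exam (88.5) > Written exam (49), so Written exam counts as 88.5.
Weighted total:
  Discussion 85.5 × 0.1 = 8.55
  Term project 25 × 0.07 = 1.75
  Written exam 88.5 × 0.43 = 38.055
  Oral exam 88.5 × 0.4 = 35.4
Sum = 83.755
83.755 ≥ 50 → Pass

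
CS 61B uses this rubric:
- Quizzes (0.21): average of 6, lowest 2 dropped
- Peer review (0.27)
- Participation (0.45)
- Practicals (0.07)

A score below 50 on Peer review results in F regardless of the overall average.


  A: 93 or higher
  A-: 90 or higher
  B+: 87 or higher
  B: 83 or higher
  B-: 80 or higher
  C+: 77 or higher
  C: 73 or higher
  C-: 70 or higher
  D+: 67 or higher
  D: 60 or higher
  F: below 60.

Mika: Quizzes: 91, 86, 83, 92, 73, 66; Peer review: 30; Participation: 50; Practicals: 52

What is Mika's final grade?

Quizzes: drop 66, 73 → average of remaining 4 = 352/4 = 88
Peer review score 30 < 50: minimum not met.
Weighted total:
  Quizzes 88 × 0.21 = 18.48
  Peer review 30 × 0.27 = 8.1
  Participation 50 × 0.45 = 22.5
  Practicals 52 × 0.07 = 3.64
Sum = 52.72
Because the Peer review minimum was not met, the result is F.

F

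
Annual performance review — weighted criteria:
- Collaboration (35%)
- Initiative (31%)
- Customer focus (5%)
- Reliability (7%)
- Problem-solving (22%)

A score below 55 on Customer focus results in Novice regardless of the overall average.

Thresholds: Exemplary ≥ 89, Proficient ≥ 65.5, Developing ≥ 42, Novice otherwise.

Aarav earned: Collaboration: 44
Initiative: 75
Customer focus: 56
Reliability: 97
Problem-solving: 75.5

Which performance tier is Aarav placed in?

Developing

Customer focus score 56 ≥ 55: minimum met.
Weighted total:
  Collaboration 44 × 0.35 = 15.4
  Initiative 75 × 0.31 = 23.25
  Customer focus 56 × 0.05 = 2.8
  Reliability 97 × 0.07 = 6.79
  Problem-solving 75.5 × 0.22 = 16.61
Sum = 64.85
64.85 is ≥ 42 and < 65.5 → Developing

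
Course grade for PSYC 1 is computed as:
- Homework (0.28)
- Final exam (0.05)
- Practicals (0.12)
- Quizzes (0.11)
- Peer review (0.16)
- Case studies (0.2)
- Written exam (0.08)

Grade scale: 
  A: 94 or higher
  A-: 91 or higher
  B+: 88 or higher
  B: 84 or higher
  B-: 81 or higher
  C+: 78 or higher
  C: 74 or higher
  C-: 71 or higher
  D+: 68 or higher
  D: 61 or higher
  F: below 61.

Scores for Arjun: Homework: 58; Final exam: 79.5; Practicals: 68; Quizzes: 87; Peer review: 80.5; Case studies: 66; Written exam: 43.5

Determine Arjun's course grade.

D

Weighted total:
  Homework 58 × 0.28 = 16.24
  Final exam 79.5 × 0.05 = 3.975
  Practicals 68 × 0.12 = 8.16
  Quizzes 87 × 0.11 = 9.57
  Peer review 80.5 × 0.16 = 12.88
  Case studies 66 × 0.2 = 13.2
  Written exam 43.5 × 0.08 = 3.48
Sum = 67.505
67.505 is ≥ 61 and < 68 → D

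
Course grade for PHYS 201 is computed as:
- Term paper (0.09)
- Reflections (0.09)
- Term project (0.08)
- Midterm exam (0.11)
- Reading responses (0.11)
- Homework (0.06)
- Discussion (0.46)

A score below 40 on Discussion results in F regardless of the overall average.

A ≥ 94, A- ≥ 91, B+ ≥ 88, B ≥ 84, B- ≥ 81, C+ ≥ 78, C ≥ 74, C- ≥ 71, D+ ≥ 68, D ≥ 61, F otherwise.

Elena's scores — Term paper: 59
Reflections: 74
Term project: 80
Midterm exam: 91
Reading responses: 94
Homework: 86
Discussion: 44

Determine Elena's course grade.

D

Discussion score 44 ≥ 40: minimum met.
Weighted total:
  Term paper 59 × 0.09 = 5.31
  Reflections 74 × 0.09 = 6.66
  Term project 80 × 0.08 = 6.4
  Midterm exam 91 × 0.11 = 10.01
  Reading responses 94 × 0.11 = 10.34
  Homework 86 × 0.06 = 5.16
  Discussion 44 × 0.46 = 20.24
Sum = 64.12
64.12 is ≥ 61 and < 68 → D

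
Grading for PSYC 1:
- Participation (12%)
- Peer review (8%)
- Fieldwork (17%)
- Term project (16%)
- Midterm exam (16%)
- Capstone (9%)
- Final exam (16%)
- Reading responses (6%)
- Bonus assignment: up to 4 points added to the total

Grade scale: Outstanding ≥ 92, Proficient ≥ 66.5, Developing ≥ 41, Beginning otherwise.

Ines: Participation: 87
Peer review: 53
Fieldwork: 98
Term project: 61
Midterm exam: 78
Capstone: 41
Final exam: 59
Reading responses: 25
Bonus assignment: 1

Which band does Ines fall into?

Weighted total:
  Participation 87 × 0.12 = 10.44
  Peer review 53 × 0.08 = 4.24
  Fieldwork 98 × 0.17 = 16.66
  Term project 61 × 0.16 = 9.76
  Midterm exam 78 × 0.16 = 12.48
  Capstone 41 × 0.09 = 3.69
  Final exam 59 × 0.16 = 9.44
  Reading responses 25 × 0.06 = 1.5
Sum = 68.21
Bonus assignment: 68.21 + 1 = 69.21
69.21 is ≥ 66.5 and < 92 → Proficient

Proficient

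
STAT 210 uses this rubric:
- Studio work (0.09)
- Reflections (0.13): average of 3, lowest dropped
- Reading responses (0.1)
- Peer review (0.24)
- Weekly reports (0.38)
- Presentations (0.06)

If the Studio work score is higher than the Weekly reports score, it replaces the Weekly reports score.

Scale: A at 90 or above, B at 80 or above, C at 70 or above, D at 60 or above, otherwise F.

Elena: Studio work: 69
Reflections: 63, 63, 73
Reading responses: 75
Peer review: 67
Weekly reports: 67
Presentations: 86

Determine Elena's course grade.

Reflections: drop 63 → average of remaining 2 = 136/2 = 68
Studio work (69) > Weekly reports (67), so Weekly reports counts as 69.
Weighted total:
  Studio work 69 × 0.09 = 6.21
  Reflections 68 × 0.13 = 8.84
  Reading responses 75 × 0.1 = 7.5
  Peer review 67 × 0.24 = 16.08
  Weekly reports 69 × 0.38 = 26.22
  Presentations 86 × 0.06 = 5.16
Sum = 70.01
70.01 is ≥ 70 and < 80 → C

C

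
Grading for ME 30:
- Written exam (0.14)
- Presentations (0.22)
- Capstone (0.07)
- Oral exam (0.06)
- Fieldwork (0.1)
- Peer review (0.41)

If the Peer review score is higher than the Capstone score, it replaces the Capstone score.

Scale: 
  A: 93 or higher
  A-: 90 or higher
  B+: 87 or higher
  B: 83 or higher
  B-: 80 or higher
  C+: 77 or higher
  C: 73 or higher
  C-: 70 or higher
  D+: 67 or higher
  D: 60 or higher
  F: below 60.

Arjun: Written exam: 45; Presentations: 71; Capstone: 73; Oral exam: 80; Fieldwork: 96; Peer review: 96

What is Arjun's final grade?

Peer review (96) > Capstone (73), so Capstone counts as 96.
Weighted total:
  Written exam 45 × 0.14 = 6.3
  Presentations 71 × 0.22 = 15.62
  Capstone 96 × 0.07 = 6.72
  Oral exam 80 × 0.06 = 4.8
  Fieldwork 96 × 0.1 = 9.6
  Peer review 96 × 0.41 = 39.36
Sum = 82.4
82.4 is ≥ 80 and < 83 → B-

B-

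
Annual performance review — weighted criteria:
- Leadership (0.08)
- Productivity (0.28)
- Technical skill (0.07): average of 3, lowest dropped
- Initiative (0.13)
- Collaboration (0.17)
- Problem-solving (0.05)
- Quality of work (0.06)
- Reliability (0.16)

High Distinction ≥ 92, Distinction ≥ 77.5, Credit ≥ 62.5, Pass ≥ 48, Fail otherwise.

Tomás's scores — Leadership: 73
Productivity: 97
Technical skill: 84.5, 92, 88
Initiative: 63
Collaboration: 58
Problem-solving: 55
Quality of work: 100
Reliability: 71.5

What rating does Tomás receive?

Distinction

Technical skill: drop 84.5 → average of remaining 2 = 180/2 = 90
Weighted total:
  Leadership 73 × 0.08 = 5.84
  Productivity 97 × 0.28 = 27.16
  Technical skill 90 × 0.07 = 6.3
  Initiative 63 × 0.13 = 8.19
  Collaboration 58 × 0.17 = 9.86
  Problem-solving 55 × 0.05 = 2.75
  Quality of work 100 × 0.06 = 6
  Reliability 71.5 × 0.16 = 11.44
Sum = 77.54
77.54 is ≥ 77.5 and < 92 → Distinction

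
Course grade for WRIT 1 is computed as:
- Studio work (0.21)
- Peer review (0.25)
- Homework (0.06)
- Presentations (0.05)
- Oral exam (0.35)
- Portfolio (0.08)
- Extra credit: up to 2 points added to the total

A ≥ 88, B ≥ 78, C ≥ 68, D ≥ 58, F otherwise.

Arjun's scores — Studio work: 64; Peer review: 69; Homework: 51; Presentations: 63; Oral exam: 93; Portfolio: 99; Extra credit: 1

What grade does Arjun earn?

B

Weighted total:
  Studio work 64 × 0.21 = 13.44
  Peer review 69 × 0.25 = 17.25
  Homework 51 × 0.06 = 3.06
  Presentations 63 × 0.05 = 3.15
  Oral exam 93 × 0.35 = 32.55
  Portfolio 99 × 0.08 = 7.92
Sum = 77.37
Extra credit: 77.37 + 1 = 78.37
78.37 is ≥ 78 and < 88 → B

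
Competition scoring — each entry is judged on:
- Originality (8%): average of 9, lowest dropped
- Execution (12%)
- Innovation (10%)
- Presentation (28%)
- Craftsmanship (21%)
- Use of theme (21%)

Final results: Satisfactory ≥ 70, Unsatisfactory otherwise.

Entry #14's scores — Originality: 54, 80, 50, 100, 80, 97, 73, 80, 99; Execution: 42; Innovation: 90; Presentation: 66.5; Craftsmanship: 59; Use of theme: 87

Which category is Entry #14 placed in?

Originality: drop 50 → average of remaining 8 = 663/8 = 82.875
Weighted total:
  Originality 82.875 × 0.08 = 6.63
  Execution 42 × 0.12 = 5.04
  Innovation 90 × 0.1 = 9
  Presentation 66.5 × 0.28 = 18.62
  Craftsmanship 59 × 0.21 = 12.39
  Use of theme 87 × 0.21 = 18.27
Sum = 69.95
69.95 < 70 → Unsatisfactory

Unsatisfactory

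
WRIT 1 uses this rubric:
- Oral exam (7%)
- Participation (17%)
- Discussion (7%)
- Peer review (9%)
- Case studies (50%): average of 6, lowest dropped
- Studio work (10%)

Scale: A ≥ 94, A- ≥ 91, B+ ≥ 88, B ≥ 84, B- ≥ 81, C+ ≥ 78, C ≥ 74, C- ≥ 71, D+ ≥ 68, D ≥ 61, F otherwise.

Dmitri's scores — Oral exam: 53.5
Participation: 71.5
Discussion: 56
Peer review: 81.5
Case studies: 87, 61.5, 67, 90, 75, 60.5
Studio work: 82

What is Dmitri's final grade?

C-

Case studies: drop 60.5 → average of remaining 5 = 380.5/5 = 76.1
Weighted total:
  Oral exam 53.5 × 0.07 = 3.745
  Participation 71.5 × 0.17 = 12.155
  Discussion 56 × 0.07 = 3.92
  Peer review 81.5 × 0.09 = 7.335
  Case studies 76.1 × 0.5 = 38.05
  Studio work 82 × 0.1 = 8.2
Sum = 73.405
73.405 is ≥ 71 and < 74 → C-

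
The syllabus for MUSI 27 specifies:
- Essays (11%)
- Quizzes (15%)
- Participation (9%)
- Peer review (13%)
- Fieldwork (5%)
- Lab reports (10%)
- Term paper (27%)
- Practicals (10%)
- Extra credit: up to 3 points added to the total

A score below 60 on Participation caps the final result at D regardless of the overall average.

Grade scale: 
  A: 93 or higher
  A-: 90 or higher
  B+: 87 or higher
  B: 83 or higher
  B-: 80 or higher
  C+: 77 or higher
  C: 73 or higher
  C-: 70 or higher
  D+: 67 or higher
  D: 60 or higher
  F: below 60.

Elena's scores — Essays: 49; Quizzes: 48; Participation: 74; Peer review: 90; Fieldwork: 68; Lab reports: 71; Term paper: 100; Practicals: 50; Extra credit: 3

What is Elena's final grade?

Participation score 74 ≥ 60: minimum met.
Weighted total:
  Essays 49 × 0.11 = 5.39
  Quizzes 48 × 0.15 = 7.2
  Participation 74 × 0.09 = 6.66
  Peer review 90 × 0.13 = 11.7
  Fieldwork 68 × 0.05 = 3.4
  Lab reports 71 × 0.1 = 7.1
  Term paper 100 × 0.27 = 27
  Practicals 50 × 0.1 = 5
Sum = 73.45
Extra credit: 73.45 + 3 = 76.45
76.45 is ≥ 73 and < 77 → C

C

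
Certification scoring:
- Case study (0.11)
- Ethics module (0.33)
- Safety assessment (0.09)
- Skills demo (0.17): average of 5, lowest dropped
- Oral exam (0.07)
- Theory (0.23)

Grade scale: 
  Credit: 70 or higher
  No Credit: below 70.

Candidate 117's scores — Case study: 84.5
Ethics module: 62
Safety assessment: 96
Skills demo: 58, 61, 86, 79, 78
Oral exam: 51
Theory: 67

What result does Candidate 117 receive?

Skills demo: drop 58 → average of remaining 4 = 304/4 = 76
Weighted total:
  Case study 84.5 × 0.11 = 9.295
  Ethics module 62 × 0.33 = 20.46
  Safety assessment 96 × 0.09 = 8.64
  Skills demo 76 × 0.17 = 12.92
  Oral exam 51 × 0.07 = 3.57
  Theory 67 × 0.23 = 15.41
Sum = 70.295
70.295 ≥ 70 → Credit

Credit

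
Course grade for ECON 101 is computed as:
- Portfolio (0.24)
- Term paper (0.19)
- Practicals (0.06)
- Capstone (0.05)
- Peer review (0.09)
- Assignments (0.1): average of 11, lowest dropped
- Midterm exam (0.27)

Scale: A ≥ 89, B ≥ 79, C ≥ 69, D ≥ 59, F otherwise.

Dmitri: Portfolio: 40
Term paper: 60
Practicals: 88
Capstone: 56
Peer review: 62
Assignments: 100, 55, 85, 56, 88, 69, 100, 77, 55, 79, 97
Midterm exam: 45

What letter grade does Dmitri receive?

Assignments: drop 55 → average of remaining 10 = 806/10 = 80.6
Weighted total:
  Portfolio 40 × 0.24 = 9.6
  Term paper 60 × 0.19 = 11.4
  Practicals 88 × 0.06 = 5.28
  Capstone 56 × 0.05 = 2.8
  Peer review 62 × 0.09 = 5.58
  Assignments 80.6 × 0.1 = 8.06
  Midterm exam 45 × 0.27 = 12.15
Sum = 54.87
54.87 < 59 → F

F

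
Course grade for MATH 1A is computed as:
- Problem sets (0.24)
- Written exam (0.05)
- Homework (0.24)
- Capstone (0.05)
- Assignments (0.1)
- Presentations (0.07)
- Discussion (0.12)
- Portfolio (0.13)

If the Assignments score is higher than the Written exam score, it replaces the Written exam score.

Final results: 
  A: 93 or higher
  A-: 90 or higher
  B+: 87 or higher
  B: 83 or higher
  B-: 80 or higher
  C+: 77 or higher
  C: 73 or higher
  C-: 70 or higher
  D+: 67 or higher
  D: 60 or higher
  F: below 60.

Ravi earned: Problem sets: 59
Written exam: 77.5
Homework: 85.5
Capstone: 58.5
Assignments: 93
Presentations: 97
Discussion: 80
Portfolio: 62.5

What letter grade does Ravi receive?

Assignments (93) > Written exam (77.5), so Written exam counts as 93.
Weighted total:
  Problem sets 59 × 0.24 = 14.16
  Written exam 93 × 0.05 = 4.65
  Homework 85.5 × 0.24 = 20.52
  Capstone 58.5 × 0.05 = 2.925
  Assignments 93 × 0.1 = 9.3
  Presentations 97 × 0.07 = 6.79
  Discussion 80 × 0.12 = 9.6
  Portfolio 62.5 × 0.13 = 8.125
Sum = 76.07
76.07 is ≥ 73 and < 77 → C

C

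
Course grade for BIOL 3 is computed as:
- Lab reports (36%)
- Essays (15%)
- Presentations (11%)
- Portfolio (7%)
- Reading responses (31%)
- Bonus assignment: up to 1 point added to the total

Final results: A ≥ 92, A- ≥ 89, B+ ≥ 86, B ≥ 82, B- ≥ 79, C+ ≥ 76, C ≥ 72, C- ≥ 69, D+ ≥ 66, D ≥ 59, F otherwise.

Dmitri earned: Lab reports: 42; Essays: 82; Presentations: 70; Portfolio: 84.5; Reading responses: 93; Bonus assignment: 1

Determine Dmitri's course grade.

Weighted total:
  Lab reports 42 × 0.36 = 15.12
  Essays 82 × 0.15 = 12.3
  Presentations 70 × 0.11 = 7.7
  Portfolio 84.5 × 0.07 = 5.915
  Reading responses 93 × 0.31 = 28.83
Sum = 69.865
Bonus assignment: 69.865 + 1 = 70.865
70.865 is ≥ 69 and < 72 → C-

C-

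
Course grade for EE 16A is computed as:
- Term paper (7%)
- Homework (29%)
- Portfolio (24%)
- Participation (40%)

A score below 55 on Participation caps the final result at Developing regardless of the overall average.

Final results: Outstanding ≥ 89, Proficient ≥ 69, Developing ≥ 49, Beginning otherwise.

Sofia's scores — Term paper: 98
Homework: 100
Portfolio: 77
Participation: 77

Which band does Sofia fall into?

Participation score 77 ≥ 55: minimum met.
Weighted total:
  Term paper 98 × 0.07 = 6.86
  Homework 100 × 0.29 = 29
  Portfolio 77 × 0.24 = 18.48
  Participation 77 × 0.4 = 30.8
Sum = 85.14
85.14 is ≥ 69 and < 89 → Proficient

Proficient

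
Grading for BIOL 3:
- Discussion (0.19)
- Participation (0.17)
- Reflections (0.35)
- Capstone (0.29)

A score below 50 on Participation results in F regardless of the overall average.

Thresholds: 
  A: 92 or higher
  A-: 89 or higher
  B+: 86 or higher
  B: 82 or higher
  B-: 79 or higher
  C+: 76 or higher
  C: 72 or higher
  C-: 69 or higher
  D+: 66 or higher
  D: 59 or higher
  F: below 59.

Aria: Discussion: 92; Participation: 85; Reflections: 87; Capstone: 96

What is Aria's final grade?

Participation score 85 ≥ 50: minimum met.
Weighted total:
  Discussion 92 × 0.19 = 17.48
  Participation 85 × 0.17 = 14.45
  Reflections 87 × 0.35 = 30.45
  Capstone 96 × 0.29 = 27.84
Sum = 90.22
90.22 is ≥ 89 and < 92 → A-

A-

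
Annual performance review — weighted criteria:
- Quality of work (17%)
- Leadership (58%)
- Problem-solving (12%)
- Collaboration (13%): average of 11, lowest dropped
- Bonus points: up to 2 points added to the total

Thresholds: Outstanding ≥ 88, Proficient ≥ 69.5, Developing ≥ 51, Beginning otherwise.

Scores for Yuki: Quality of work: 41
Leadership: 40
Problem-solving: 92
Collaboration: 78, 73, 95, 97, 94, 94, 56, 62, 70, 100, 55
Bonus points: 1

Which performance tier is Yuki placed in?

Developing

Collaboration: drop 55 → average of remaining 10 = 819/10 = 81.9
Weighted total:
  Quality of work 41 × 0.17 = 6.97
  Leadership 40 × 0.58 = 23.2
  Problem-solving 92 × 0.12 = 11.04
  Collaboration 81.9 × 0.13 = 10.647
Sum = 51.857
Bonus points: 51.857 + 1 = 52.857
52.857 is ≥ 51 and < 69.5 → Developing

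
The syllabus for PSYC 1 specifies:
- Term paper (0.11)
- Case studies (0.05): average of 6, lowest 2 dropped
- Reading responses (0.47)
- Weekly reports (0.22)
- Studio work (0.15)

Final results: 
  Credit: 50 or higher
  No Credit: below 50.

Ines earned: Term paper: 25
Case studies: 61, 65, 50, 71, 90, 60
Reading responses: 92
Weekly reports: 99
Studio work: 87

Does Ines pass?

Credit

Case studies: drop 50, 60 → average of remaining 4 = 287/4 = 71.75
Weighted total:
  Term paper 25 × 0.11 = 2.75
  Case studies 71.75 × 0.05 = 3.5875
  Reading responses 92 × 0.47 = 43.24
  Weekly reports 99 × 0.22 = 21.78
  Studio work 87 × 0.15 = 13.05
Sum = 84.4075
84.4075 ≥ 50 → Credit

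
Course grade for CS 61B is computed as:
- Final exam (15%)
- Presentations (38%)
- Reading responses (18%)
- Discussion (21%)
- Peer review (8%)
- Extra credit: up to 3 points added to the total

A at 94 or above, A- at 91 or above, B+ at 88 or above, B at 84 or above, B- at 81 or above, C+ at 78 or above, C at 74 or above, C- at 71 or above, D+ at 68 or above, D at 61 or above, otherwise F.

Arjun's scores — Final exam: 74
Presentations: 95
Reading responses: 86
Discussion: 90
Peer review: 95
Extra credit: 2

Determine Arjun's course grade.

A-

Weighted total:
  Final exam 74 × 0.15 = 11.1
  Presentations 95 × 0.38 = 36.1
  Reading responses 86 × 0.18 = 15.48
  Discussion 90 × 0.21 = 18.9
  Peer review 95 × 0.08 = 7.6
Sum = 89.18
Extra credit: 89.18 + 2 = 91.18
91.18 is ≥ 91 and < 94 → A-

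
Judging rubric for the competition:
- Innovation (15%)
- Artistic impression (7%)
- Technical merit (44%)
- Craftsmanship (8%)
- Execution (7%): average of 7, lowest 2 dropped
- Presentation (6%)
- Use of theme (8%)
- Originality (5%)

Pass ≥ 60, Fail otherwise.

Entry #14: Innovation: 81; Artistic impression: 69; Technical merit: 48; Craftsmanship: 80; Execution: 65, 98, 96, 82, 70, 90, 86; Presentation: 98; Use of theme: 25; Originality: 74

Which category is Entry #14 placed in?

Pass

Execution: drop 65, 70 → average of remaining 5 = 452/5 = 90.4
Weighted total:
  Innovation 81 × 0.15 = 12.15
  Artistic impression 69 × 0.07 = 4.83
  Technical merit 48 × 0.44 = 21.12
  Craftsmanship 80 × 0.08 = 6.4
  Execution 90.4 × 0.07 = 6.328
  Presentation 98 × 0.06 = 5.88
  Use of theme 25 × 0.08 = 2
  Originality 74 × 0.05 = 3.7
Sum = 62.408
62.408 ≥ 60 → Pass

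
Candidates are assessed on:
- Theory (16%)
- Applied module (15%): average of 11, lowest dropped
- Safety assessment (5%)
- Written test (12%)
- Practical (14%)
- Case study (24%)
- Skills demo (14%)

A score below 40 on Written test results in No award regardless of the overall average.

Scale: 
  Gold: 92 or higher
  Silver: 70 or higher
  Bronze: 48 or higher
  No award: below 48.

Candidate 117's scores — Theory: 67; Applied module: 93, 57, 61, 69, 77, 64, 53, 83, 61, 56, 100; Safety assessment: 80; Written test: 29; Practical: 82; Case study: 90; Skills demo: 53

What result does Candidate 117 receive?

No award

Applied module: drop 53 → average of remaining 10 = 721/10 = 72.1
Written test score 29 < 40: minimum not met.
Weighted total:
  Theory 67 × 0.16 = 10.72
  Applied module 72.1 × 0.15 = 10.815
  Safety assessment 80 × 0.05 = 4
  Written test 29 × 0.12 = 3.48
  Practical 82 × 0.14 = 11.48
  Case study 90 × 0.24 = 21.6
  Skills demo 53 × 0.14 = 7.42
Sum = 69.515
Because the Written test minimum was not met, the result is No award.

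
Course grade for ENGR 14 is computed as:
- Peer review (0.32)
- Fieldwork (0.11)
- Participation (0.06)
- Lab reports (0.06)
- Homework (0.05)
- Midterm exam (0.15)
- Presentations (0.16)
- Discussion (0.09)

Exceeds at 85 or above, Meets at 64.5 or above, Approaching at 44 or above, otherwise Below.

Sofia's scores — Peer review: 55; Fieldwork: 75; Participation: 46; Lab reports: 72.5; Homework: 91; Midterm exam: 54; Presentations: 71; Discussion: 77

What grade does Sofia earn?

Approaching

Weighted total:
  Peer review 55 × 0.32 = 17.6
  Fieldwork 75 × 0.11 = 8.25
  Participation 46 × 0.06 = 2.76
  Lab reports 72.5 × 0.06 = 4.35
  Homework 91 × 0.05 = 4.55
  Midterm exam 54 × 0.15 = 8.1
  Presentations 71 × 0.16 = 11.36
  Discussion 77 × 0.09 = 6.93
Sum = 63.9
63.9 is ≥ 44 and < 64.5 → Approaching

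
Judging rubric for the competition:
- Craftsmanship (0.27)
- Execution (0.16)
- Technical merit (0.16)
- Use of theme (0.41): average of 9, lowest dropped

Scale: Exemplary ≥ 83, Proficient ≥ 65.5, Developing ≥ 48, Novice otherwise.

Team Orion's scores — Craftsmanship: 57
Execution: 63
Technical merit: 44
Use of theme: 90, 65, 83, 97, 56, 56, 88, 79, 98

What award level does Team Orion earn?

Proficient

Use of theme: drop 56 → average of remaining 8 = 656/8 = 82
Weighted total:
  Craftsmanship 57 × 0.27 = 15.39
  Execution 63 × 0.16 = 10.08
  Technical merit 44 × 0.16 = 7.04
  Use of theme 82 × 0.41 = 33.62
Sum = 66.13
66.13 is ≥ 65.5 and < 83 → Proficient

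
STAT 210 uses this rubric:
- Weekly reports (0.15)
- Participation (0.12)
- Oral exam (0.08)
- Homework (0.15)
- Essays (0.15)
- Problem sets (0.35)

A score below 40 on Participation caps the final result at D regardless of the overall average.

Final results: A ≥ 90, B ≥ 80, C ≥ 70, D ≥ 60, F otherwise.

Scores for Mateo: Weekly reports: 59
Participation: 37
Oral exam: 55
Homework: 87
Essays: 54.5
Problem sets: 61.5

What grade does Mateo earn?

Participation score 37 < 40: minimum not met.
Weighted total:
  Weekly reports 59 × 0.15 = 8.85
  Participation 37 × 0.12 = 4.44
  Oral exam 55 × 0.08 = 4.4
  Homework 87 × 0.15 = 13.05
  Essays 54.5 × 0.15 = 8.175
  Problem sets 61.5 × 0.35 = 21.525
Sum = 60.44
60.44 would be D; cap at D applies → D.

D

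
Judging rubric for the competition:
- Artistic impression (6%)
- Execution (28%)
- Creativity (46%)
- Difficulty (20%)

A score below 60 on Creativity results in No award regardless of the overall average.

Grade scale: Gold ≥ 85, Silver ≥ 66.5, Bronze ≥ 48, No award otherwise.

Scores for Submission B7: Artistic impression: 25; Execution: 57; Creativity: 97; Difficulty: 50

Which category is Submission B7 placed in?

Silver

Creativity score 97 ≥ 60: minimum met.
Weighted total:
  Artistic impression 25 × 0.06 = 1.5
  Execution 57 × 0.28 = 15.96
  Creativity 97 × 0.46 = 44.62
  Difficulty 50 × 0.2 = 10
Sum = 72.08
72.08 is ≥ 66.5 and < 85 → Silver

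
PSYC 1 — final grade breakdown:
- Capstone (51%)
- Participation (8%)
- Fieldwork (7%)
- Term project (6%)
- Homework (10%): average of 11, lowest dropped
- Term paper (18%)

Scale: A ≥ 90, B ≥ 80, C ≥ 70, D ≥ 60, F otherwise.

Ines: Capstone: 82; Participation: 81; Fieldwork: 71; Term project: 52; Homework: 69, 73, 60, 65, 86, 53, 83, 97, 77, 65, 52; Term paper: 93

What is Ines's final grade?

Homework: drop 52 → average of remaining 10 = 728/10 = 72.8
Weighted total:
  Capstone 82 × 0.51 = 41.82
  Participation 81 × 0.08 = 6.48
  Fieldwork 71 × 0.07 = 4.97
  Term project 52 × 0.06 = 3.12
  Homework 72.8 × 0.1 = 7.28
  Term paper 93 × 0.18 = 16.74
Sum = 80.41
80.41 is ≥ 80 and < 90 → B

B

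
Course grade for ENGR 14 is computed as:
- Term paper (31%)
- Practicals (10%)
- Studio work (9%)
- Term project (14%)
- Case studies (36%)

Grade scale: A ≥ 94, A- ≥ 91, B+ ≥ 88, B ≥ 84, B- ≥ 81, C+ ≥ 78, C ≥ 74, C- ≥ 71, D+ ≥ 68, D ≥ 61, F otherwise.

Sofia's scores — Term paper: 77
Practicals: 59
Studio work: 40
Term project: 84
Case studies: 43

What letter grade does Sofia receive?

F

Weighted total:
  Term paper 77 × 0.31 = 23.87
  Practicals 59 × 0.1 = 5.9
  Studio work 40 × 0.09 = 3.6
  Term project 84 × 0.14 = 11.76
  Case studies 43 × 0.36 = 15.48
Sum = 60.61
60.61 < 61 → F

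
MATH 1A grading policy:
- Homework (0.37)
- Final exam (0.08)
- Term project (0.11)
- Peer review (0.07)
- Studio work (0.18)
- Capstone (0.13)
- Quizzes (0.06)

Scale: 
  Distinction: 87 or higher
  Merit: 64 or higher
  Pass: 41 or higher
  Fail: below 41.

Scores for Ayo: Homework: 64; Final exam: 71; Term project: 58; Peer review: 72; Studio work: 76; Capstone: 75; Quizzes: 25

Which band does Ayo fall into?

Merit

Weighted total:
  Homework 64 × 0.37 = 23.68
  Final exam 71 × 0.08 = 5.68
  Term project 58 × 0.11 = 6.38
  Peer review 72 × 0.07 = 5.04
  Studio work 76 × 0.18 = 13.68
  Capstone 75 × 0.13 = 9.75
  Quizzes 25 × 0.06 = 1.5
Sum = 65.71
65.71 is ≥ 64 and < 87 → Merit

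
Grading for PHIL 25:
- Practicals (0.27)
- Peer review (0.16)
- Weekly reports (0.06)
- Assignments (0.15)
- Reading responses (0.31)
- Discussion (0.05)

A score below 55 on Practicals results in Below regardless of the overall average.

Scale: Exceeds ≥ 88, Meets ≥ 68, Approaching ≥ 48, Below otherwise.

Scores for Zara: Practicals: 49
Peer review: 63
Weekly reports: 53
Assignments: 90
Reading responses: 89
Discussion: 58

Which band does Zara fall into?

Practicals score 49 < 55: minimum not met.
Weighted total:
  Practicals 49 × 0.27 = 13.23
  Peer review 63 × 0.16 = 10.08
  Weekly reports 53 × 0.06 = 3.18
  Assignments 90 × 0.15 = 13.5
  Reading responses 89 × 0.31 = 27.59
  Discussion 58 × 0.05 = 2.9
Sum = 70.48
Because the Practicals minimum was not met, the result is Below.

Below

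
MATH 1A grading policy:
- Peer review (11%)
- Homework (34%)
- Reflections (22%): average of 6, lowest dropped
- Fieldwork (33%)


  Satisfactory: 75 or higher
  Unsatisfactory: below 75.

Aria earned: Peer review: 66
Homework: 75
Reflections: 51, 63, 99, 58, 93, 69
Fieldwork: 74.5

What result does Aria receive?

Unsatisfactory

Reflections: drop 51 → average of remaining 5 = 382/5 = 76.4
Weighted total:
  Peer review 66 × 0.11 = 7.26
  Homework 75 × 0.34 = 25.5
  Reflections 76.4 × 0.22 = 16.808
  Fieldwork 74.5 × 0.33 = 24.585
Sum = 74.153
74.153 < 75 → Unsatisfactory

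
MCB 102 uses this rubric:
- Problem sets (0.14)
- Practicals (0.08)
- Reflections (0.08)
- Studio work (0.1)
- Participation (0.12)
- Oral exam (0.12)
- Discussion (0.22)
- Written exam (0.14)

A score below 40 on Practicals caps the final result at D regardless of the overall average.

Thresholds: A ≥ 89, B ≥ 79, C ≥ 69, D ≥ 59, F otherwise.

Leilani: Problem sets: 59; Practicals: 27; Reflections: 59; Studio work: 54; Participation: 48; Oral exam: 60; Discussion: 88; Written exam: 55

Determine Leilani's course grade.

Practicals score 27 < 40: minimum not met.
Weighted total:
  Problem sets 59 × 0.14 = 8.26
  Practicals 27 × 0.08 = 2.16
  Reflections 59 × 0.08 = 4.72
  Studio work 54 × 0.1 = 5.4
  Participation 48 × 0.12 = 5.76
  Oral exam 60 × 0.12 = 7.2
  Discussion 88 × 0.22 = 19.36
  Written exam 55 × 0.14 = 7.7
Sum = 60.56
60.56 would be D; cap at D applies → D.

D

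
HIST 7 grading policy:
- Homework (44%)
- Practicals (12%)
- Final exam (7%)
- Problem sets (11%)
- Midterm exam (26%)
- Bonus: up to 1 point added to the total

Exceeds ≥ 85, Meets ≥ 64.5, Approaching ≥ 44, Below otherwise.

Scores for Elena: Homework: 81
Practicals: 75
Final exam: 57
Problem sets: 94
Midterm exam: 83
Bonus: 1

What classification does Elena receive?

Meets

Weighted total:
  Homework 81 × 0.44 = 35.64
  Practicals 75 × 0.12 = 9
  Final exam 57 × 0.07 = 3.99
  Problem sets 94 × 0.11 = 10.34
  Midterm exam 83 × 0.26 = 21.58
Sum = 80.55
Bonus: 80.55 + 1 = 81.55
81.55 is ≥ 64.5 and < 85 → Meets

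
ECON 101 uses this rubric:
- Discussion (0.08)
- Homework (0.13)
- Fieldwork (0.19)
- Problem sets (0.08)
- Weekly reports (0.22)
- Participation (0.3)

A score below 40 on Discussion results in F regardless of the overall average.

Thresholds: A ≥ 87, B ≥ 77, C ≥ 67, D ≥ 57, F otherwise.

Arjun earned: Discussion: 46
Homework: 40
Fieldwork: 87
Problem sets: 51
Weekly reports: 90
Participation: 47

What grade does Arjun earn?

D

Discussion score 46 ≥ 40: minimum met.
Weighted total:
  Discussion 46 × 0.08 = 3.68
  Homework 40 × 0.13 = 5.2
  Fieldwork 87 × 0.19 = 16.53
  Problem sets 51 × 0.08 = 4.08
  Weekly reports 90 × 0.22 = 19.8
  Participation 47 × 0.3 = 14.1
Sum = 63.39
63.39 is ≥ 57 and < 67 → D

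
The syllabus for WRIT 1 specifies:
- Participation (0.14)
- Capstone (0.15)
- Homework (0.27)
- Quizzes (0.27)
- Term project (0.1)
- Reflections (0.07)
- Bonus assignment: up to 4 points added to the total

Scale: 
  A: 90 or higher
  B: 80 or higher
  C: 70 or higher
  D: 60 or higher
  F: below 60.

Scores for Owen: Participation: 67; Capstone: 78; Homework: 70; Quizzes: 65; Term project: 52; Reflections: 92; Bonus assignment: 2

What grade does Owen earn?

C

Weighted total:
  Participation 67 × 0.14 = 9.38
  Capstone 78 × 0.15 = 11.7
  Homework 70 × 0.27 = 18.9
  Quizzes 65 × 0.27 = 17.55
  Term project 52 × 0.1 = 5.2
  Reflections 92 × 0.07 = 6.44
Sum = 69.17
Bonus assignment: 69.17 + 2 = 71.17
71.17 is ≥ 70 and < 80 → C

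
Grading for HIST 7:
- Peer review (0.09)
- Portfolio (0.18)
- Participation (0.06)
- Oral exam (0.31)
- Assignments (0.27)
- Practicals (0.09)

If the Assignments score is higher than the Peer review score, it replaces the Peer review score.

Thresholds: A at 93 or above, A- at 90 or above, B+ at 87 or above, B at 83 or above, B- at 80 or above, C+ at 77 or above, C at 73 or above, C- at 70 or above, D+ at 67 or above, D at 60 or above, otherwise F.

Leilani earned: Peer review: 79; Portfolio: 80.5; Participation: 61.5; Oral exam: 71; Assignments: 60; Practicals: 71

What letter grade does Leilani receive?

D+

Assignments (60) ≤ Peer review (79), so Peer review stays at 79.
Weighted total:
  Peer review 79 × 0.09 = 7.11
  Portfolio 80.5 × 0.18 = 14.49
  Participation 61.5 × 0.06 = 3.69
  Oral exam 71 × 0.31 = 22.01
  Assignments 60 × 0.27 = 16.2
  Practicals 71 × 0.09 = 6.39
Sum = 69.89
69.89 is ≥ 67 and < 70 → D+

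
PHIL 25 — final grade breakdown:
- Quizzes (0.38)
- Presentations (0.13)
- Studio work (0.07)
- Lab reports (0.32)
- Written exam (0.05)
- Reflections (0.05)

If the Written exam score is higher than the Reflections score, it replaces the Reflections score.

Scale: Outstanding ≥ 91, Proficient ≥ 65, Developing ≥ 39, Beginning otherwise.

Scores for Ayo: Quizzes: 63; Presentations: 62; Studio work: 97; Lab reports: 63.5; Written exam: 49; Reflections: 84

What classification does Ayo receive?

Written exam (49) ≤ Reflections (84), so Reflections stays at 84.
Weighted total:
  Quizzes 63 × 0.38 = 23.94
  Presentations 62 × 0.13 = 8.06
  Studio work 97 × 0.07 = 6.79
  Lab reports 63.5 × 0.32 = 20.32
  Written exam 49 × 0.05 = 2.45
  Reflections 84 × 0.05 = 4.2
Sum = 65.76
65.76 is ≥ 65 and < 91 → Proficient

Proficient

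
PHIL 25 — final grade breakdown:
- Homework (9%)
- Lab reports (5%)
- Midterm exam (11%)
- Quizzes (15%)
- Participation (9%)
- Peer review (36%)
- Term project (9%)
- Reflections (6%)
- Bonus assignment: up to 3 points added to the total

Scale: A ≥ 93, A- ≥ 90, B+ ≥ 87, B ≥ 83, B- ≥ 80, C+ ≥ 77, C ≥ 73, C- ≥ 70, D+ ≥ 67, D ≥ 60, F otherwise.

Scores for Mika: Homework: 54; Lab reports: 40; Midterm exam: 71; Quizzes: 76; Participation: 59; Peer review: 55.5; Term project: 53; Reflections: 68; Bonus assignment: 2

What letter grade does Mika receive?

Weighted total:
  Homework 54 × 0.09 = 4.86
  Lab reports 40 × 0.05 = 2
  Midterm exam 71 × 0.11 = 7.81
  Quizzes 76 × 0.15 = 11.4
  Participation 59 × 0.09 = 5.31
  Peer review 55.5 × 0.36 = 19.98
  Term project 53 × 0.09 = 4.77
  Reflections 68 × 0.06 = 4.08
Sum = 60.21
Bonus assignment: 60.21 + 2 = 62.21
62.21 is ≥ 60 and < 67 → D

D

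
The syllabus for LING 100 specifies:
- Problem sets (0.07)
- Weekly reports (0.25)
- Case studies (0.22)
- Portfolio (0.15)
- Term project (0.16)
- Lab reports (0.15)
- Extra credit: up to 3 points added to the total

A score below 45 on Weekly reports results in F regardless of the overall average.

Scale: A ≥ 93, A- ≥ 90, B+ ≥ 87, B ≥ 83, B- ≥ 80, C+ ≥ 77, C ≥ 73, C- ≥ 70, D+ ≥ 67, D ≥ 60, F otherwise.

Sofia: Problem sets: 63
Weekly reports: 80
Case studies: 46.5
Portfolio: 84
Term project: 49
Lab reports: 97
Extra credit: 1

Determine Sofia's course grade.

C-

Weekly reports score 80 ≥ 45: minimum met.
Weighted total:
  Problem sets 63 × 0.07 = 4.41
  Weekly reports 80 × 0.25 = 20
  Case studies 46.5 × 0.22 = 10.23
  Portfolio 84 × 0.15 = 12.6
  Term project 49 × 0.16 = 7.84
  Lab reports 97 × 0.15 = 14.55
Sum = 69.63
Extra credit: 69.63 + 1 = 70.63
70.63 is ≥ 70 and < 73 → C-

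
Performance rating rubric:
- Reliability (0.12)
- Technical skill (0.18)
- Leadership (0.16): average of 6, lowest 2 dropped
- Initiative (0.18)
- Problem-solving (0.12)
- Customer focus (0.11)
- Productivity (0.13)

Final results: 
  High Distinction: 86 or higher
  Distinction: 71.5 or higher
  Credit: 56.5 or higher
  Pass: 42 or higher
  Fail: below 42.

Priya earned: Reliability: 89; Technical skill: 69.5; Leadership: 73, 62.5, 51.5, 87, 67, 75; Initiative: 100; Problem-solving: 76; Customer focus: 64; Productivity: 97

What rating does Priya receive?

Distinction

Leadership: drop 51.5, 62.5 → average of remaining 4 = 302/4 = 75.5
Weighted total:
  Reliability 89 × 0.12 = 10.68
  Technical skill 69.5 × 0.18 = 12.51
  Leadership 75.5 × 0.16 = 12.08
  Initiative 100 × 0.18 = 18
  Problem-solving 76 × 0.12 = 9.12
  Customer focus 64 × 0.11 = 7.04
  Productivity 97 × 0.13 = 12.61
Sum = 82.04
82.04 is ≥ 71.5 and < 86 → Distinction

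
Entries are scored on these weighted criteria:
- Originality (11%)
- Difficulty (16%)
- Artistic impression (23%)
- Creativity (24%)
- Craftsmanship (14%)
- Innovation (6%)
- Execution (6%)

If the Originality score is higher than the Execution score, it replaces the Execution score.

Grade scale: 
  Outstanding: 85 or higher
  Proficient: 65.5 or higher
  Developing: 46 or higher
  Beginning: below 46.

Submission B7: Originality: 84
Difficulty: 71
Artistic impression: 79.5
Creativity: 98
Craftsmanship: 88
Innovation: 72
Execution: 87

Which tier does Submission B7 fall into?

Originality (84) ≤ Execution (87), so Execution stays at 87.
Weighted total:
  Originality 84 × 0.11 = 9.24
  Difficulty 71 × 0.16 = 11.36
  Artistic impression 79.5 × 0.23 = 18.285
  Creativity 98 × 0.24 = 23.52
  Craftsmanship 88 × 0.14 = 12.32
  Innovation 72 × 0.06 = 4.32
  Execution 87 × 0.06 = 5.22
Sum = 84.265
84.265 is ≥ 65.5 and < 85 → Proficient

Proficient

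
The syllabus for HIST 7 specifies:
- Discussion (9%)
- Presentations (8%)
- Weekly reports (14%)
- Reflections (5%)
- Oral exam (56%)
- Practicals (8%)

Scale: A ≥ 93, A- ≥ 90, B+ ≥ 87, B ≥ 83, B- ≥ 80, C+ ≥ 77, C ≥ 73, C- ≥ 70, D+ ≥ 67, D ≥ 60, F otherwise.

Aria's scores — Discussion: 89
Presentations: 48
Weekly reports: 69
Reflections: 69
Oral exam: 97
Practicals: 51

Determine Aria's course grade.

Weighted total:
  Discussion 89 × 0.09 = 8.01
  Presentations 48 × 0.08 = 3.84
  Weekly reports 69 × 0.14 = 9.66
  Reflections 69 × 0.05 = 3.45
  Oral exam 97 × 0.56 = 54.32
  Practicals 51 × 0.08 = 4.08
Sum = 83.36
83.36 is ≥ 83 and < 87 → B

B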